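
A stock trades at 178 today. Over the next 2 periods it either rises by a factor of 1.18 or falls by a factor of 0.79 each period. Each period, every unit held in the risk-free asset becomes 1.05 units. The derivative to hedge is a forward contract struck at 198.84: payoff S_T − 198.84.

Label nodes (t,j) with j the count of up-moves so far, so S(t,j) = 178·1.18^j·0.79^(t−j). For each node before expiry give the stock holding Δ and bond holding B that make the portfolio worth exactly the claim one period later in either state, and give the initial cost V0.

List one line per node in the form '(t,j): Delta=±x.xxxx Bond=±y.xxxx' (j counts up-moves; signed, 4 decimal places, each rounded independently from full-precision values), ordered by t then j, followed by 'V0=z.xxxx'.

No-arbitrage ⇒ martingale measure with p* = (R−d)/(u−d) = 0.6667.
Payoff layer (t=2): V(2,0)=-87.7502, V(2,1)=-32.9084, V(2,2)=49.0072
Node (1,0) S=140.6200: V=(p*·-32.9084+(1−p*)·-87.7502)/1.05=-48.7514; Δ=(-32.9084−-87.7502)/(165.9316−111.0898)=1.0000; B=V−Δ·S=-189.3714
Node (1,1) S=210.0400: V=(p*·49.0072+(1−p*)·-32.9084)/1.05=20.6686; Δ=(49.0072−-32.9084)/(247.8472−165.9316)=1.0000; B=V−Δ·S=-189.3714
Node (0,0) S=178.0000: V=(p*·20.6686+(1−p*)·-48.7514)/1.05=-2.3537; Δ=(20.6686−-48.7514)/(210.0400−140.6200)=1.0000; B=V−Δ·S=-180.3537
Check: Δ(0,0)·S0 + B(0,0) = -2.3537 = V0.

(0,0): Delta=1.0000 Bond=-180.3537
(1,0): Delta=1.0000 Bond=-189.3714
(1,1): Delta=1.0000 Bond=-189.3714
V0=-2.3537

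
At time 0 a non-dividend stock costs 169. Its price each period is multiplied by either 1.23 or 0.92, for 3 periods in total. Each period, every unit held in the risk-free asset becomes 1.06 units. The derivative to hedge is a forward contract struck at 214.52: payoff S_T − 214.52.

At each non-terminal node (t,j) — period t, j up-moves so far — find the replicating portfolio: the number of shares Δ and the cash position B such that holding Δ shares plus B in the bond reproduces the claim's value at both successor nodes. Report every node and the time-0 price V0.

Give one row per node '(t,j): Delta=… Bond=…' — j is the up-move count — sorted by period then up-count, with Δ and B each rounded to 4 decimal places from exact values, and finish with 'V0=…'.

(0,0): Delta=1.0000 Bond=-180.1151
(1,0): Delta=1.0000 Bond=-190.9220
(1,1): Delta=1.0000 Bond=-190.9220
(2,0): Delta=1.0000 Bond=-202.3774
(2,1): Delta=1.0000 Bond=-202.3774
(2,2): Delta=1.0000 Bond=-202.3774
V0=-11.1151

Under the risk-neutral measure, an up-move has probability p* = (R−d)/(u−d) = 0.4516 and values discount at R = 1.06.
Terminal values V(3,·): V(3,0)=-82.9217, V(3,1)=-38.5788, V(3,2)=20.7057, V(3,3)=99.9665
(2,0): S=143.0416. Δ = (V_up−V_dn)/(S_up−S_dn) = (-38.5788−-82.9217)/(175.9412−131.5983) = 1.0000. V = [p*·-38.5788 + (1−p*)·-82.9217]/1.06 = -59.3358. B = V − Δ·S = -202.3774.
(2,1): S=191.2404. Δ = (V_up−V_dn)/(S_up−S_dn) = (20.7057−-38.5788)/(235.2257−175.9412) = 1.0000. V = [p*·20.7057 + (1−p*)·-38.5788]/1.06 = -11.1370. B = V − Δ·S = -202.3774.
(2,2): S=255.6801. Δ = (V_up−V_dn)/(S_up−S_dn) = (99.9665−20.7057)/(314.4865−235.2257) = 1.0000. V = [p*·99.9665 + (1−p*)·20.7057]/1.06 = 53.3027. B = V − Δ·S = -202.3774.
(1,0): S=155.4800. Δ = (V_up−V_dn)/(S_up−S_dn) = (-11.1370−-59.3358)/(191.2404−143.0416) = 1.0000. V = [p*·-11.1370 + (1−p*)·-59.3358]/1.06 = -35.4420. B = V − Δ·S = -190.9220.
(1,1): S=207.8700. Δ = (V_up−V_dn)/(S_up−S_dn) = (53.3027−-11.1370)/(255.6801−191.2404) = 1.0000. V = [p*·53.3027 + (1−p*)·-11.1370]/1.06 = 16.9480. B = V − Δ·S = -190.9220.
(0,0): S=169.0000. Δ = (V_up−V_dn)/(S_up−S_dn) = (16.9480−-35.4420)/(207.8700−155.4800) = 1.0000. V = [p*·16.9480 + (1−p*)·-35.4420]/1.06 = -11.1151. B = V − Δ·S = -180.1151.
The time-0 hedge costs -11.1151, which is the no-arbitrage price.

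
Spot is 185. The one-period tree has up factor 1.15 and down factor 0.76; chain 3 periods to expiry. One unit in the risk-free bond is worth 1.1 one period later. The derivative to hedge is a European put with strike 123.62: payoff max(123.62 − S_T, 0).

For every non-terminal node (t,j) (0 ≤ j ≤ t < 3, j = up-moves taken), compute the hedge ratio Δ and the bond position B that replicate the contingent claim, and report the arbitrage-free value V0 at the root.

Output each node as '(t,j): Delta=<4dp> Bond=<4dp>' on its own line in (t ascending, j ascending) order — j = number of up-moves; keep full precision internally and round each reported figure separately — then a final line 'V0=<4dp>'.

(0,0): Delta=-0.0097 Bond=1.8909
(1,0): Delta=-0.0992 Bond=14.6609
(1,1): Delta=-0.0010 Bond=0.2298
(2,0): Delta=-1.0000 Bond=112.3818
(2,1): Delta=-0.0117 Bond=1.9719
(2,2): Delta=0.0000 Bond=0.0000
V0=0.0909

Risk-neutral probability p* = (R−d)/(u−d) = (1.1−0.76)/(1.15−0.76) = 0.8718.
Terminal values V(3,·): V(3,0)=42.4094, V(3,1)=0.7356, V(3,2)=0.0000, V(3,3)=0.0000
(2,0): S=106.8560. Δ = (V_up−V_dn)/(S_up−S_dn) = (0.7356−42.4094)/(122.8844−81.2106) = -1.0000. V = [p*·0.7356 + (1−p*)·42.4094]/1.1 = 5.5258. B = V − Δ·S = 112.3818.
(2,1): S=161.6900. Δ = (V_up−V_dn)/(S_up−S_dn) = (0.0000−0.7356)/(185.9435−122.8844) = -0.0117. V = [p*·0.0000 + (1−p*)·0.7356]/1.1 = 0.0857. B = V − Δ·S = 1.9719.
(2,2): S=244.6625. Δ = (V_up−V_dn)/(S_up−S_dn) = (0.0000−0.0000)/(281.3619−185.9435) = 0.0000. V = [p*·0.0000 + (1−p*)·0.0000]/1.1 = 0.0000. B = V − Δ·S = 0.0000.
(1,0): S=140.6000. Δ = (V_up−V_dn)/(S_up−S_dn) = (0.0857−5.5258)/(161.6900−106.8560) = -0.0992. V = [p*·0.0857 + (1−p*)·5.5258]/1.1 = 0.7120. B = V − Δ·S = 14.6609.
(1,1): S=212.7500. Δ = (V_up−V_dn)/(S_up−S_dn) = (0.0000−0.0857)/(244.6625−161.6900) = -0.0010. V = [p*·0.0000 + (1−p*)·0.0857]/1.1 = 0.0100. B = V − Δ·S = 0.2298.
(0,0): S=185.0000. Δ = (V_up−V_dn)/(S_up−S_dn) = (0.0100−0.7120)/(212.7500−140.6000) = -0.0097. V = [p*·0.0100 + (1−p*)·0.7120]/1.1 = 0.0909. B = V − Δ·S = 1.8909.
Check: Δ(0,0)·S0 + B(0,0) = 0.0909 = V0.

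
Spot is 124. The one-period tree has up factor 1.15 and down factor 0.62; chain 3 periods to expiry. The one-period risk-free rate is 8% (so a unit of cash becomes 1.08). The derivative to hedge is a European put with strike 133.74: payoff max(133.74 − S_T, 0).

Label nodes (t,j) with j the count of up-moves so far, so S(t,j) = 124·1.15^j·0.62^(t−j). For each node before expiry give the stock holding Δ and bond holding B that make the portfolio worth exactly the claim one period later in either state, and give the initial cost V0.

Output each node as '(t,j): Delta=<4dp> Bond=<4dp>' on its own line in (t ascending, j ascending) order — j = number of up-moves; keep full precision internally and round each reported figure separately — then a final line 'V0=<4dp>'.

(0,0): Delta=-0.4610 Bond=67.7988
(1,0): Delta=-1.0000 Bond=114.6605
(1,1): Delta=-0.4168 Bond=66.9169
(2,0): Delta=-1.0000 Bond=123.8333
(2,1): Delta=-1.0000 Bond=123.8333
(2,2): Delta=-0.3689 Bond=64.4237
V0=10.6340

Since d<R<u, set p* = (R−d)/(u−d) = 0.8679; price each node as the discounted p*-expectation of its children.
Terminal values V(3,·): V(3,0)=104.1873, V(3,1)=78.9246, V(3,2)=32.0662, V(3,3)=0.0000
(2,0): S=47.6656. Δ = (V_up−V_dn)/(S_up−S_dn) = (78.9246−104.1873)/(54.8154−29.5527) = -1.0000. V = [p*·78.9246 + (1−p*)·104.1873]/1.08 = 76.1677. B = V − Δ·S = 123.8333.
(2,1): S=88.4120. Δ = (V_up−V_dn)/(S_up−S_dn) = (32.0662−78.9246)/(101.6738−54.8154) = -1.0000. V = [p*·32.0662 + (1−p*)·78.9246]/1.08 = 35.4213. B = V − Δ·S = 123.8333.
(2,2): S=163.9900. Δ = (V_up−V_dn)/(S_up−S_dn) = (0.0000−32.0662)/(188.5885−101.6738) = -0.3689. V = [p*·0.0000 + (1−p*)·32.0662]/1.08 = 3.9214. B = V − Δ·S = 64.4237.
(1,0): S=76.8800. Δ = (V_up−V_dn)/(S_up−S_dn) = (35.4213−76.1677)/(88.4120−47.6656) = -1.0000. V = [p*·35.4213 + (1−p*)·76.1677]/1.08 = 37.7805. B = V − Δ·S = 114.6605.
(1,1): S=142.6000. Δ = (V_up−V_dn)/(S_up−S_dn) = (3.9214−35.4213)/(163.9900−88.4120) = -0.4168. V = [p*·3.9214 + (1−p*)·35.4213]/1.08 = 7.4832. B = V − Δ·S = 66.9169.
(0,0): S=124.0000. Δ = (V_up−V_dn)/(S_up−S_dn) = (7.4832−37.7805)/(142.6000−76.8800) = -0.4610. V = [p*·7.4832 + (1−p*)·37.7805]/1.08 = 10.6340. B = V − Δ·S = 67.7988.
Self-financing check: at every node Δ·S+B equals the discounted successor values.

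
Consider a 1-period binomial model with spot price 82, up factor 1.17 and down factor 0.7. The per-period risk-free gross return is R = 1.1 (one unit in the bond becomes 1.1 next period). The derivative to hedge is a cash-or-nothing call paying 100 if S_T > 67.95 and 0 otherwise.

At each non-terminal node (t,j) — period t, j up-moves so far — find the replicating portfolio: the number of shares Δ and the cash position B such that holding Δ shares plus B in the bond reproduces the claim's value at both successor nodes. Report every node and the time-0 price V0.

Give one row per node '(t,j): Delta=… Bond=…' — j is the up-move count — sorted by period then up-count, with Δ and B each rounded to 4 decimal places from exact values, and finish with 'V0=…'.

The replicating-portfolio and risk-neutral prices coincide; use p* = (1.1−0.7)/(1.17−0.7) = 0.8511 for the latter.
Terminal values V(1,·): V(1,0)=0.0000, V(1,1)=100.0000
Node (0,0) S=82.0000: V=(p*·100.0000+(1−p*)·0.0000)/1.1=77.3694; Δ=(100.0000−0.0000)/(95.9400−57.4000)=2.5947; B=V−Δ·S=-135.3965
The time-0 hedge costs 77.3694, which is the no-arbitrage price.

(0,0): Delta=2.5947 Bond=-135.3965
V0=77.3694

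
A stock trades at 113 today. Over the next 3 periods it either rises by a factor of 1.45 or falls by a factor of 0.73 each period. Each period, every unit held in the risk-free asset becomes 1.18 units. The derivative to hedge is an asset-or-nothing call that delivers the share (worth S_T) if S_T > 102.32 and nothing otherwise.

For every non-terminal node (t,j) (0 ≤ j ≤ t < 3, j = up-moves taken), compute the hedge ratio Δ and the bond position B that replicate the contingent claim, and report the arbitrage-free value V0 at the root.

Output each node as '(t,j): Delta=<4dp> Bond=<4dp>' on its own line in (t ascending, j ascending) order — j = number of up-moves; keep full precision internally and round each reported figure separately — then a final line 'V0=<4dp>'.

Under the risk-neutral measure, an up-move has probability p* = (R−d)/(u−d) = 0.6250 and values discount at R = 1.18.
At expiry t=3: V(3,0)=0.0000, V(3,1)=0.0000, V(3,2)=173.4352, V(3,3)=344.4946
  t=2,j=0: stock 60.2177 → up 87.3157 (V=0.0000), down 43.9589 (V=0.0000). Price 0.0000; hedge Δ=0.0000, bond B=0.0000.
  t=2,j=1: stock 119.6105 → up 173.4352 (V=173.4352), down 87.3157 (V=0.0000). Price 91.8619; hedge Δ=2.0139, bond B=-149.0204.
  t=2,j=2: stock 237.5825 → up 344.4946 (V=344.4946), down 173.4352 (V=173.4352). Price 237.5825; hedge Δ=1.0000, bond B=0.0000.
  t=1,j=0: stock 82.4900 → up 119.6105 (V=91.8619), down 60.2177 (V=0.0000). Price 48.6557; hedge Δ=1.5467, bond B=-78.9303.
  t=1,j=1: stock 163.8500 → up 237.5825 (V=237.5825), down 119.6105 (V=91.8619). Price 155.0316; hedge Δ=1.2352, bond B=-47.3582.
  t=0,j=0: stock 113.0000 → up 163.8500 (V=155.0316), down 82.4900 (V=48.6557). Price 97.5768; hedge Δ=1.3075, bond B=-50.1676.
The time-0 hedge costs 97.5768, which is the no-arbitrage price.

(0,0): Delta=1.3075 Bond=-50.1676
(1,0): Delta=1.5467 Bond=-78.9303
(1,1): Delta=1.2352 Bond=-47.3582
(2,0): Delta=0.0000 Bond=0.0000
(2,1): Delta=2.0139 Bond=-149.0204
(2,2): Delta=1.0000 Bond=0.0000
V0=97.5768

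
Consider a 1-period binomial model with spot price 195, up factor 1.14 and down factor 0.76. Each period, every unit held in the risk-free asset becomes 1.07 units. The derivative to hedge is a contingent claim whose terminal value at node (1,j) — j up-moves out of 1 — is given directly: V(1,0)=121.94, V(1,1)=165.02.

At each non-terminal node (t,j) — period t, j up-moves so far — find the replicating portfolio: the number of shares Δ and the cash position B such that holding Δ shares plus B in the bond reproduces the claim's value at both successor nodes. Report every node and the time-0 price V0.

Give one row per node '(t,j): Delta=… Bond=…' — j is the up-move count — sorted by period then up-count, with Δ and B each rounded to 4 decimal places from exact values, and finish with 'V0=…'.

(0,0): Delta=0.5814 Bond=33.4393
V0=146.8077

No-arbitrage ⇒ martingale measure with p* = (R−d)/(u−d) = 0.8158.
Terminal payoffs: V(1,0)=121.9400, V(1,1)=165.0200
  t=0,j=0: stock 195.0000 → up 222.3000 (V=165.0200), down 148.2000 (V=121.9400). Price 146.8077; hedge Δ=0.5814, bond B=33.4393.
Self-financing check: at every node Δ·S+B equals the discounted successor values.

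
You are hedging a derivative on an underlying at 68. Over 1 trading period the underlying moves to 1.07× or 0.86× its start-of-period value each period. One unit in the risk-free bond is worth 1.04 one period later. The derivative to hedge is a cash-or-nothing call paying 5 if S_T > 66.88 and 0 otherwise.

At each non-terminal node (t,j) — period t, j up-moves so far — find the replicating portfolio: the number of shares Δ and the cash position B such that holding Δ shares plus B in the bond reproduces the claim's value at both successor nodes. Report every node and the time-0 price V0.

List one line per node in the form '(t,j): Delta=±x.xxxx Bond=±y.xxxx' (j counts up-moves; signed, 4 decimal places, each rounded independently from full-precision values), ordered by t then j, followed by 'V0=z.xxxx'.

Under the risk-neutral measure, an up-move has probability p* = (R−d)/(u−d) = 0.8571 and values discount at R = 1.04.
At expiry t=1: V(1,0)=0.0000, V(1,1)=5.0000
  t=0,j=0: stock 68.0000 → up 72.7600 (V=5.0000), down 58.4800 (V=0.0000). Price 4.1209; hedge Δ=0.3501, bond B=-19.6886.
Each (Δ,B) replicates both successor values, so the strategy is self-financing and V0 is arbitrage-free.

(0,0): Delta=0.3501 Bond=-19.6886
V0=4.1209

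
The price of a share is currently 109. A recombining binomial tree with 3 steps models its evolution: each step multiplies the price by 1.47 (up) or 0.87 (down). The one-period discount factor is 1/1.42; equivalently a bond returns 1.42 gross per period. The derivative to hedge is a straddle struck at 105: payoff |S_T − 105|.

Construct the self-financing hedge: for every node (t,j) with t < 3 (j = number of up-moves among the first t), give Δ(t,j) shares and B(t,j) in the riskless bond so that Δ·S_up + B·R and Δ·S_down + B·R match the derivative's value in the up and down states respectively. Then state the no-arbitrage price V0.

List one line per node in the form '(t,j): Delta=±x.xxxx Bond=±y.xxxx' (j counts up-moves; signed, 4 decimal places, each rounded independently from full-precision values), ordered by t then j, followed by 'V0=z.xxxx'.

No-arbitrage ⇒ martingale measure with p* = (R−d)/(u−d) = 0.9167.
At expiry t=3: V(3,0)=33.2232, V(3,1)=16.2781, V(3,2)=99.9181, V(3,3)=241.2410
(2,0): S=82.5021. Δ = (V_up−V_dn)/(S_up−S_dn) = (16.2781−33.2232)/(121.2781−71.7768) = -0.3423. V = [p*·16.2781 + (1−p*)·33.2232]/1.42 = 12.4579. B = V − Δ·S = 40.6997.
(2,1): S=139.4001. Δ = (V_up−V_dn)/(S_up−S_dn) = (99.9181−16.2781)/(204.9181−121.2781) = 1.0000. V = [p*·99.9181 + (1−p*)·16.2781]/1.42 = 65.4564. B = V − Δ·S = -73.9437.
(2,2): S=235.5381. Δ = (V_up−V_dn)/(S_up−S_dn) = (241.2410−99.9181)/(346.2410−204.9181) = 1.0000. V = [p*·241.2410 + (1−p*)·99.9181]/1.42 = 161.5944. B = V − Δ·S = -73.9437.
(1,0): S=94.8300. Δ = (V_up−V_dn)/(S_up−S_dn) = (65.4564−12.4579)/(139.4001−82.5021) = 0.9315. V = [p*·65.4564 + (1−p*)·12.4579]/1.42 = 42.9858. B = V − Δ·S = -45.3451.
(1,1): S=160.2300. Δ = (V_up−V_dn)/(S_up−S_dn) = (161.5944−65.4564)/(235.5381−139.4001) = 1.0000. V = [p*·161.5944 + (1−p*)·65.4564]/1.42 = 108.1570. B = V − Δ·S = -52.0730.
(0,0): S=109.0000. Δ = (V_up−V_dn)/(S_up−S_dn) = (108.1570−42.9858)/(160.2300−94.8300) = 0.9965. V = [p*·108.1570 + (1−p*)·42.9858]/1.42 = 72.3423. B = V − Δ·S = -36.2763.
Self-financing check: at every node Δ·S+B equals the discounted successor values.

(0,0): Delta=0.9965 Bond=-36.2763
(1,0): Delta=0.9315 Bond=-45.3451
(1,1): Delta=1.0000 Bond=-52.0730
(2,0): Delta=-0.3423 Bond=40.6997
(2,1): Delta=1.0000 Bond=-73.9437
(2,2): Delta=1.0000 Bond=-73.9437
V0=72.3423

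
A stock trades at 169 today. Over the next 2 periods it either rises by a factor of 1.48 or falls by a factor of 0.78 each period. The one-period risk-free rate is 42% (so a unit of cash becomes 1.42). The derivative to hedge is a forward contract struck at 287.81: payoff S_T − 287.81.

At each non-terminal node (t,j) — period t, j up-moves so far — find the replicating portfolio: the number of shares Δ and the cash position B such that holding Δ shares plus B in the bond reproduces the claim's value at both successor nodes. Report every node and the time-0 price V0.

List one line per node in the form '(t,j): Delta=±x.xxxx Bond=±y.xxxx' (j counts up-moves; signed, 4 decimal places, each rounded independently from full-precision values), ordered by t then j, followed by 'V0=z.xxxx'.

(0,0): Delta=1.0000 Bond=-142.7346
(1,0): Delta=1.0000 Bond=-202.6831
(1,1): Delta=1.0000 Bond=-202.6831
V0=26.2654

The replicating-portfolio and risk-neutral prices coincide; use p* = (1.42−0.78)/(1.48−0.78) = 0.9143 for the latter.
Terminal values V(2,·): V(2,0)=-184.9904, V(2,1)=-92.7164, V(2,2)=82.3676
Node (1,0) S=131.8200: V=(p*·-92.7164+(1−p*)·-184.9904)/1.42=-70.8631; Δ=(-92.7164−-184.9904)/(195.0936−102.8196)=1.0000; B=V−Δ·S=-202.6831
Node (1,1) S=250.1200: V=(p*·82.3676+(1−p*)·-92.7164)/1.42=47.4369; Δ=(82.3676−-92.7164)/(370.1776−195.0936)=1.0000; B=V−Δ·S=-202.6831
Node (0,0) S=169.0000: V=(p*·47.4369+(1−p*)·-70.8631)/1.42=26.2654; Δ=(47.4369−-70.8631)/(250.1200−131.8200)=1.0000; B=V−Δ·S=-142.7346
Self-financing check: at every node Δ·S+B equals the discounted successor values.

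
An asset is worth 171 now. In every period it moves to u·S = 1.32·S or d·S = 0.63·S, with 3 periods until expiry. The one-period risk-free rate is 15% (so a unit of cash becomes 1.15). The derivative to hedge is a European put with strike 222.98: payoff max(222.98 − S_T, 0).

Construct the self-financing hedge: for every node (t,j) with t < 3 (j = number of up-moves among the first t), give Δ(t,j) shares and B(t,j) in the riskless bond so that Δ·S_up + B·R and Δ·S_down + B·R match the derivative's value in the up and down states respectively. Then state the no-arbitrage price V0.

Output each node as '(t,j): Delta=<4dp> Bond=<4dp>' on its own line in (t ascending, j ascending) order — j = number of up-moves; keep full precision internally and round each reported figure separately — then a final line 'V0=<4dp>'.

Risk-neutral probability p* = (R−d)/(u−d) = (1.15−0.63)/(1.32−0.63) = 0.7536.
Payoff layer (t=3): V(3,0)=180.2220, V(3,1)=133.3917, V(3,2)=35.2712, V(3,3)=0.0000
  t=2,j=0: stock 67.8699 → up 89.5883 (V=133.3917), down 42.7580 (V=180.2220). Price 126.0258; hedge Δ=-1.0000, bond B=193.8957.
  t=2,j=1: stock 142.2036 → up 187.7088 (V=35.2712), down 89.5883 (V=133.3917). Price 51.6921; hedge Δ=-1.0000, bond B=193.8957.
  t=2,j=2: stock 297.9504 → up 393.2945 (V=0.0000), down 187.7088 (V=35.2712). Price 7.5565; hedge Δ=-0.1716, bond B=58.6743.
  t=1,j=0: stock 107.7300 → up 142.2036 (V=51.6921), down 67.8699 (V=126.0258). Price 60.8749; hedge Δ=-1.0000, bond B=168.6049.
  t=1,j=1: stock 225.7200 → up 297.9504 (V=7.5565), down 142.2036 (V=51.6921). Price 16.0265; hedge Δ=-0.2834, bond B=79.9910.
  t=0,j=0: stock 171.0000 → up 225.7200 (V=16.0265), down 107.7300 (V=60.8749). Price 23.5445; hedge Δ=-0.3801, bond B=88.5421.
Self-financing check: at every node Δ·S+B equals the discounted successor values.

(0,0): Delta=-0.3801 Bond=88.5421
(1,0): Delta=-1.0000 Bond=168.6049
(1,1): Delta=-0.2834 Bond=79.9910
(2,0): Delta=-1.0000 Bond=193.8957
(2,1): Delta=-1.0000 Bond=193.8957
(2,2): Delta=-0.1716 Bond=58.6743
V0=23.5445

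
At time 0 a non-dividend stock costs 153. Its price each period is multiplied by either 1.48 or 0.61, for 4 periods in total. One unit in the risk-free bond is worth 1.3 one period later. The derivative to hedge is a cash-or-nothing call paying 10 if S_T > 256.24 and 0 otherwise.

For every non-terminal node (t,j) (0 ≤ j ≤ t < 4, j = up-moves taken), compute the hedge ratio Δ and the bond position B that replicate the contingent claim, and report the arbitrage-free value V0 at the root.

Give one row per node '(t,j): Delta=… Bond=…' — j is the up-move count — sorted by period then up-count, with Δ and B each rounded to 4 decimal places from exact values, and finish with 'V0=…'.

Risk-neutral probability p* = (R−d)/(u−d) = (1.3−0.61)/(1.48−0.61) = 0.7931.
At expiry t=4: V(4,0)=0.0000, V(4,1)=0.0000, V(4,2)=0.0000, V(4,3)=10.0000, V(4,4)=10.0000
  t=3,j=0: stock 34.7281 → up 51.3976 (V=0.0000), down 21.1841 (V=0.0000). Price 0.0000; hedge Δ=0.0000, bond B=0.0000.
  t=3,j=1: stock 84.2583 → up 124.7023 (V=0.0000), down 51.3976 (V=0.0000). Price 0.0000; hedge Δ=0.0000, bond B=0.0000.
  t=3,j=2: stock 204.4300 → up 302.5564 (V=10.0000), down 124.7023 (V=0.0000). Price 6.1008; hedge Δ=0.0562, bond B=-5.3935.
  t=3,j=3: stock 495.9942 → up 734.0714 (V=10.0000), down 302.5564 (V=10.0000). Price 7.6923; hedge Δ=0.0000, bond B=7.6923.
  t=2,j=0: stock 56.9313 → up 84.2583 (V=0.0000), down 34.7281 (V=0.0000). Price 0.0000; hedge Δ=0.0000, bond B=0.0000.
  t=2,j=1: stock 138.1284 → up 204.4300 (V=6.1008), down 84.2583 (V=0.0000). Price 3.7220; hedge Δ=0.0508, bond B=-3.2904.
  t=2,j=2: stock 335.1312 → up 495.9942 (V=7.6923), down 204.4300 (V=6.1008). Price 5.6639; hedge Δ=0.0055, bond B=3.8345.
  t=1,j=0: stock 93.3300 → up 138.1284 (V=3.7220), down 56.9313 (V=0.0000). Price 2.2707; hedge Δ=0.0458, bond B=-2.0074.
  t=1,j=1: stock 226.4400 → up 335.1312 (V=5.6639), down 138.1284 (V=3.7220). Price 4.0478; hedge Δ=0.0099, bond B=1.8157.
  t=0,j=0: stock 153.0000 → up 226.4400 (V=4.0478), down 93.3300 (V=2.2707). Price 2.8308; hedge Δ=0.0134, bond B=0.7882.
Each (Δ,B) replicates both successor values, so the strategy is self-financing and V0 is arbitrage-free.

(0,0): Delta=0.0134 Bond=0.7882
(1,0): Delta=0.0458 Bond=-2.0074
(1,1): Delta=0.0099 Bond=1.8157
(2,0): Delta=0.0000 Bond=0.0000
(2,1): Delta=0.0508 Bond=-3.2904
(2,2): Delta=0.0055 Bond=3.8345
(3,0): Delta=0.0000 Bond=0.0000
(3,1): Delta=0.0000 Bond=0.0000
(3,2): Delta=0.0562 Bond=-5.3935
(3,3): Delta=0.0000 Bond=7.6923
V0=2.8308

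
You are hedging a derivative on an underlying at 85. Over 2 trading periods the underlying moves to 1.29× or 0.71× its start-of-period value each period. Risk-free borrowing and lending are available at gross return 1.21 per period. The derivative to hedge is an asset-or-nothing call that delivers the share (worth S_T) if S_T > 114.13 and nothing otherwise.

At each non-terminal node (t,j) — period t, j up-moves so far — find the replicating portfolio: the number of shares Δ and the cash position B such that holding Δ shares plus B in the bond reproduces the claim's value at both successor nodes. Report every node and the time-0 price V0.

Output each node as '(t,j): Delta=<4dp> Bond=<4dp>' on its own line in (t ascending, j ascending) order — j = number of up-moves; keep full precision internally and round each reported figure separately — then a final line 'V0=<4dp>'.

The replicating-portfolio and risk-neutral prices coincide; use p* = (1.21−0.71)/(1.29−0.71) = 0.8621 for the latter.
Terminal values V(2,·): V(2,0)=0.0000, V(2,1)=0.0000, V(2,2)=141.4485
(1,0): S=60.3500. Δ = (V_up−V_dn)/(S_up−S_dn) = (0.0000−0.0000)/(77.8515−42.8485) = 0.0000. V = [p*·0.0000 + (1−p*)·0.0000]/1.21 = 0.0000. B = V − Δ·S = 0.0000.
(1,1): S=109.6500. Δ = (V_up−V_dn)/(S_up−S_dn) = (141.4485−0.0000)/(141.4485−77.8515) = 2.2241. V = [p*·141.4485 + (1−p*)·0.0000]/1.21 = 100.7755. B = V − Δ·S = -143.1012.
(0,0): S=85.0000. Δ = (V_up−V_dn)/(S_up−S_dn) = (100.7755−0.0000)/(109.6500−60.3500) = 2.0441. V = [p*·100.7755 + (1−p*)·0.0000]/1.21 = 71.7979. B = V − Δ·S = -101.9530.
Check: Δ(0,0)·S0 + B(0,0) = 71.7979 = V0.

(0,0): Delta=2.0441 Bond=-101.9530
(1,0): Delta=0.0000 Bond=0.0000
(1,1): Delta=2.2241 Bond=-143.1012
V0=71.7979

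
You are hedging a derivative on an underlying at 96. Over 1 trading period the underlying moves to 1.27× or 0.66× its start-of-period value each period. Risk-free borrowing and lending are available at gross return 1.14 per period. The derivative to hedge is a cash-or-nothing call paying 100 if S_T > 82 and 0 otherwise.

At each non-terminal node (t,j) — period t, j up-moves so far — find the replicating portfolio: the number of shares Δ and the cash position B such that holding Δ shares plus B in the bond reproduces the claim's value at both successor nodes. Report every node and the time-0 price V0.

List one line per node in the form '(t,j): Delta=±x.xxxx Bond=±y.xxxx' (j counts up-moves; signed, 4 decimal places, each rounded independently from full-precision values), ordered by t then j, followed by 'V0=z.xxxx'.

(0,0): Delta=1.7077 Bond=-94.9094
V0=69.0250

Under the risk-neutral measure, an up-move has probability p* = (R−d)/(u−d) = 0.7869 and values discount at R = 1.14.
Terminal values V(1,·): V(1,0)=0.0000, V(1,1)=100.0000
  t=0,j=0: stock 96.0000 → up 121.9200 (V=100.0000), down 63.3600 (V=0.0000). Price 69.0250; hedge Δ=1.7077, bond B=-94.9094.
The time-0 hedge costs 69.0250, which is the no-arbitrage price.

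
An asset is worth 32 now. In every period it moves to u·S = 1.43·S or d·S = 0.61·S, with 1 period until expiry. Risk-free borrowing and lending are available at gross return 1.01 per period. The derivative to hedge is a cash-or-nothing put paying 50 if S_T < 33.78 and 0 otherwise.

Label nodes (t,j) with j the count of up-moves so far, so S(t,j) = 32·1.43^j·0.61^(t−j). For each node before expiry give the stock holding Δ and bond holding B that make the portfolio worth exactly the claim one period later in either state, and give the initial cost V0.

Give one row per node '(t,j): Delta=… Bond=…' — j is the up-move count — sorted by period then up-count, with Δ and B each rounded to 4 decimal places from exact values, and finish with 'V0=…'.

Since d<R<u, set p* = (R−d)/(u−d) = 0.4878; price each node as the discounted p*-expectation of its children.
Payoff layer (t=1): V(1,0)=50.0000, V(1,1)=0.0000
(0,0): S=32.0000. Δ = (V_up−V_dn)/(S_up−S_dn) = (0.0000−50.0000)/(45.7600−19.5200) = -1.9055. V = [p*·0.0000 + (1−p*)·50.0000]/1.01 = 25.3562. B = V − Δ·S = 86.3318.
Self-financing check: at every node Δ·S+B equals the discounted successor values.

(0,0): Delta=-1.9055 Bond=86.3318
V0=25.3562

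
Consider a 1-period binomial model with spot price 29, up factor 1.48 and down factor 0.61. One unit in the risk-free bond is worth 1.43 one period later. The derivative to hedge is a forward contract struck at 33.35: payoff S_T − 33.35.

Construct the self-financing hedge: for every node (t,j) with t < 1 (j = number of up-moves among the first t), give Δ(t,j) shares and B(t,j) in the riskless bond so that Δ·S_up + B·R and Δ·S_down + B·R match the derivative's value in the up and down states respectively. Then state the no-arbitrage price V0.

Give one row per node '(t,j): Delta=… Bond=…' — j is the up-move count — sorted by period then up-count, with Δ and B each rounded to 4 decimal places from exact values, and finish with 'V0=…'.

(0,0): Delta=1.0000 Bond=-23.3217
V0=5.6783

Risk-neutral probability p* = (R−d)/(u−d) = (1.43−0.61)/(1.48−0.61) = 0.9425.
Terminal values V(1,·): V(1,0)=-15.6600, V(1,1)=9.5700
Node (0,0) S=29.0000: V=(p*·9.5700+(1−p*)·-15.6600)/1.43=5.6783; Δ=(9.5700−-15.6600)/(42.9200−17.6900)=1.0000; B=V−Δ·S=-23.3217
Self-financing check: at every node Δ·S+B equals the discounted successor values.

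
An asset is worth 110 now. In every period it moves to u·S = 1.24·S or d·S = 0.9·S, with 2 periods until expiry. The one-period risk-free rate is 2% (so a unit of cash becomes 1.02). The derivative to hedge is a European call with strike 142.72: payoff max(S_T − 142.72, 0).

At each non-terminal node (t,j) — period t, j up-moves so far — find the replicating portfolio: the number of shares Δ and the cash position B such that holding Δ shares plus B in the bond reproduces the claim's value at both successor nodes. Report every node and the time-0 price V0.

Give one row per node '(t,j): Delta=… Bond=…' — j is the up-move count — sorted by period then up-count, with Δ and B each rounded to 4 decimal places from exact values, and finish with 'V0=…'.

No-arbitrage ⇒ martingale measure with p* = (R−d)/(u−d) = 0.3529.
At expiry t=2: V(2,0)=0.0000, V(2,1)=0.0000, V(2,2)=26.4160
Node (1,0) S=99.0000: V=(p*·0.0000+(1−p*)·0.0000)/1.02=0.0000; Δ=(0.0000−0.0000)/(122.7600−89.1000)=0.0000; B=V−Δ·S=0.0000
Node (1,1) S=136.4000: V=(p*·26.4160+(1−p*)·0.0000)/1.02=9.1405; Δ=(26.4160−0.0000)/(169.1360−122.7600)=0.5696; B=V−Δ·S=-68.5536
Node (0,0) S=110.0000: V=(p*·9.1405+(1−p*)·0.0000)/1.02=3.1628; Δ=(9.1405−0.0000)/(136.4000−99.0000)=0.2444; B=V−Δ·S=-23.7210
The time-0 hedge costs 3.1628, which is the no-arbitrage price.

(0,0): Delta=0.2444 Bond=-23.7210
(1,0): Delta=0.0000 Bond=0.0000
(1,1): Delta=0.5696 Bond=-68.5536
V0=3.1628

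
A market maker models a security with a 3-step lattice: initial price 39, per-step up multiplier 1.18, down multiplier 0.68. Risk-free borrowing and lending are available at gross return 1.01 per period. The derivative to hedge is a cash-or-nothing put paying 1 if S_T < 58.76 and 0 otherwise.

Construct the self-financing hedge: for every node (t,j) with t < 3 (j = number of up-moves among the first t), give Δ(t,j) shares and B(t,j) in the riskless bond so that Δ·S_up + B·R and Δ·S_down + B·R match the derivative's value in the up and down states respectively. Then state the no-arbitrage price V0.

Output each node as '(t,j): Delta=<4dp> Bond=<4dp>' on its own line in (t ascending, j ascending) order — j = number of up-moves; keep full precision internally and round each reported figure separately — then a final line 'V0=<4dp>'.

(0,0): Delta=-0.0219 Bond=1.5456
(1,0): Delta=0.0000 Bond=0.9803
(1,1): Delta=-0.0284 Bond=1.8602
(2,0): Delta=0.0000 Bond=0.9901
(2,1): Delta=0.0000 Bond=0.9901
(2,2): Delta=-0.0368 Bond=2.3366
V0=0.6915

No-arbitrage ⇒ martingale measure with p* = (R−d)/(u−d) = 0.6600.
Terminal values V(3,·): V(3,0)=1.0000, V(3,1)=1.0000, V(3,2)=1.0000, V(3,3)=0.0000
  t=2,j=0: stock 18.0336 → up 21.2796 (V=1.0000), down 12.2628 (V=1.0000). Price 0.9901; hedge Δ=0.0000, bond B=0.9901.
  t=2,j=1: stock 31.2936 → up 36.9264 (V=1.0000), down 21.2796 (V=1.0000). Price 0.9901; hedge Δ=0.0000, bond B=0.9901.
  t=2,j=2: stock 54.3036 → up 64.0782 (V=0.0000), down 36.9264 (V=1.0000). Price 0.3366; hedge Δ=-0.0368, bond B=2.3366.
  t=1,j=0: stock 26.5200 → up 31.2936 (V=0.9901), down 18.0336 (V=0.9901). Price 0.9803; hedge Δ=0.0000, bond B=0.9803.
  t=1,j=1: stock 46.0200 → up 54.3036 (V=0.3366), down 31.2936 (V=0.9901). Price 0.5533; hedge Δ=-0.0284, bond B=1.8602.
  t=0,j=0: stock 39.0000 → up 46.0200 (V=0.5533), down 26.5200 (V=0.9803). Price 0.6915; hedge Δ=-0.0219, bond B=1.5456.
Root portfolio cost Δ·39+B reproduces V0=0.6915.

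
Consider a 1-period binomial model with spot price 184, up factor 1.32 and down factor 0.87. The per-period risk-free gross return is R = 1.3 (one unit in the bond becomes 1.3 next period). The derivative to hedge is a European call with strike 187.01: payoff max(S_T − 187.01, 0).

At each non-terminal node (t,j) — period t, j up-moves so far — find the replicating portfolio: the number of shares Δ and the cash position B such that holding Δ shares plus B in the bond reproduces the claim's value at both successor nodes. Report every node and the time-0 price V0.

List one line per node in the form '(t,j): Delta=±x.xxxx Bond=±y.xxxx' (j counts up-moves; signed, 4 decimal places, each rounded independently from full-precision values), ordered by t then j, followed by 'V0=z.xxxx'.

(0,0): Delta=0.6748 Bond=-83.0887
V0=41.0668

The replicating-portfolio and risk-neutral prices coincide; use p* = (1.3−0.87)/(1.32−0.87) = 0.9556 for the latter.
At expiry t=1: V(1,0)=0.0000, V(1,1)=55.8700
Node (0,0) S=184.0000: V=(p*·55.8700+(1−p*)·0.0000)/1.3=41.0668; Δ=(55.8700−0.0000)/(242.8800−160.0800)=0.6748; B=V−Δ·S=-83.0887
The time-0 hedge costs 41.0668, which is the no-arbitrage price.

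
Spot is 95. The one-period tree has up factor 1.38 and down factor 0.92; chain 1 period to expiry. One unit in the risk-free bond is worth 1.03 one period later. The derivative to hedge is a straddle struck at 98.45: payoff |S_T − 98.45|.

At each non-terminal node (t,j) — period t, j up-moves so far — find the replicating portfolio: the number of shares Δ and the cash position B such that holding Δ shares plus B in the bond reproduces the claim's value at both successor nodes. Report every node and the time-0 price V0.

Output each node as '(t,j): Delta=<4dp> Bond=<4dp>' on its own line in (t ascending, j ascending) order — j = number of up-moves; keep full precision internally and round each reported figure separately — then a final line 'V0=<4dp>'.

Under the risk-neutral measure, an up-move has probability p* = (R−d)/(u−d) = 0.2391 and values discount at R = 1.03.
Terminal payoffs: V(1,0)=11.0500, V(1,1)=32.6500
Node (0,0) S=95.0000: V=(p*·32.6500+(1−p*)·11.0500)/1.03=15.7429; Δ=(32.6500−11.0500)/(131.1000−87.4000)=0.4943; B=V−Δ·S=-31.2136
Root portfolio cost Δ·95+B reproduces V0=15.7429.

(0,0): Delta=0.4943 Bond=-31.2136
V0=15.7429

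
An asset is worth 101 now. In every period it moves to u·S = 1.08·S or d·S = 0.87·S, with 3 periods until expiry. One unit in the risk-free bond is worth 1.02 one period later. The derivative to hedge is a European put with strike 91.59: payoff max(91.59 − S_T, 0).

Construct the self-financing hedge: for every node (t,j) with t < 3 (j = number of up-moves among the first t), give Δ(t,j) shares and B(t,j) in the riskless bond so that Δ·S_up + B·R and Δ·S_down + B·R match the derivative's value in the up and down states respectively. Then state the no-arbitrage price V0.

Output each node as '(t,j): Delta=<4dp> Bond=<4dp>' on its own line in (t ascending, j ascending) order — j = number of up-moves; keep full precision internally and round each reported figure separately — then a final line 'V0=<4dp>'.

The replicating-portfolio and risk-neutral prices coincide; use p* = (1.02−0.87)/(1.08−0.87) = 0.7143 for the latter.
Payoff layer (t=3): V(3,0)=25.0812, V(3,1)=9.0273, V(3,2)=0.0000, V(3,3)=0.0000
Node (2,0) S=76.4469: V=(p*·9.0273+(1−p*)·25.0812)/1.02=13.3472; Δ=(9.0273−25.0812)/(82.5627−66.5088)=-1.0000; B=V−Δ·S=89.7941
Node (2,1) S=94.8996: V=(p*·0.0000+(1−p*)·9.0273)/1.02=2.5287; Δ=(0.0000−9.0273)/(102.4916−82.5627)=-0.4530; B=V−Δ·S=45.5160
Node (2,2) S=117.8064: V=(p*·0.0000+(1−p*)·0.0000)/1.02=0.0000; Δ=(0.0000−0.0000)/(127.2309−102.4916)=0.0000; B=V−Δ·S=0.0000
Node (1,0) S=87.8700: V=(p*·2.5287+(1−p*)·13.3472)/1.02=5.5095; Δ=(2.5287−13.3472)/(94.8996−76.4469)=-0.5863; B=V−Δ·S=57.0264
Node (1,1) S=109.0800: V=(p*·0.0000+(1−p*)·2.5287)/1.02=0.7083; Δ=(0.0000−2.5287)/(117.8064−94.8996)=-0.1104; B=V−Δ·S=12.7496
Node (0,0) S=101.0000: V=(p*·0.7083+(1−p*)·5.5095)/1.02=2.0393; Δ=(0.7083−5.5095)/(109.0800−87.8700)=-0.2264; B=V−Δ·S=24.9021
Self-financing check: at every node Δ·S+B equals the discounted successor values.

(0,0): Delta=-0.2264 Bond=24.9021
(1,0): Delta=-0.5863 Bond=57.0264
(1,1): Delta=-0.1104 Bond=12.7496
(2,0): Delta=-1.0000 Bond=89.7941
(2,1): Delta=-0.4530 Bond=45.5160
(2,2): Delta=0.0000 Bond=0.0000
V0=2.0393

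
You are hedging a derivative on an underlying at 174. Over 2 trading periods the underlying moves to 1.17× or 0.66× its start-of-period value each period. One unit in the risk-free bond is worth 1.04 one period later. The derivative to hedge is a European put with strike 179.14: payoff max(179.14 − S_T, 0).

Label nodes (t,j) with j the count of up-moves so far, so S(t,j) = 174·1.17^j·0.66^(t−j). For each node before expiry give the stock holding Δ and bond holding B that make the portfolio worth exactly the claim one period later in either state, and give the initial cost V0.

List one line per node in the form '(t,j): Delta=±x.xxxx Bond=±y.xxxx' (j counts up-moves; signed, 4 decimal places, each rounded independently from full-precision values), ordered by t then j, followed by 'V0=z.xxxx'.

(0,0): Delta=-0.5233 Bond=112.9833
(1,0): Delta=-1.0000 Bond=172.2500
(1,1): Delta=-0.4313 Bond=98.7732
V0=21.9339

Since d<R<u, set p* = (R−d)/(u−d) = 0.7451; price each node as the discounted p*-expectation of its children.
Payoff layer (t=2): V(2,0)=103.3456, V(2,1)=44.7772, V(2,2)=0.0000
(1,0): S=114.8400. Δ = (V_up−V_dn)/(S_up−S_dn) = (44.7772−103.3456)/(134.3628−75.7944) = -1.0000. V = [p*·44.7772 + (1−p*)·103.3456]/1.04 = 57.4100. B = V − Δ·S = 172.2500.
(1,1): S=203.5800. Δ = (V_up−V_dn)/(S_up−S_dn) = (0.0000−44.7772)/(238.1886−134.3628) = -0.4313. V = [p*·0.0000 + (1−p*)·44.7772]/1.04 = 10.9748. B = V − Δ·S = 98.7732.
(0,0): S=174.0000. Δ = (V_up−V_dn)/(S_up−S_dn) = (10.9748−57.4100)/(203.5800−114.8400) = -0.5233. V = [p*·10.9748 + (1−p*)·57.4100]/1.04 = 21.9339. B = V − Δ·S = 112.9833.
Self-financing check: at every node Δ·S+B equals the discounted successor values.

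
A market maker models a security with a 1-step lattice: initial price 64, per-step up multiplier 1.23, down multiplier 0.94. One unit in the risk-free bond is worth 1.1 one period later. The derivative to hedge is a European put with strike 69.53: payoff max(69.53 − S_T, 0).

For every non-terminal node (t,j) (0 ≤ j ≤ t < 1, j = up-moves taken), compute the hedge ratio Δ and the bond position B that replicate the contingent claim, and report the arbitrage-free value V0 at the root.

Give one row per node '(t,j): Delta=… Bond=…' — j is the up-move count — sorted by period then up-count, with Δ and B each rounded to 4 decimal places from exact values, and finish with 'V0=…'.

(0,0): Delta=-0.5048 Bond=36.1288
V0=3.8185

No-arbitrage ⇒ martingale measure with p* = (R−d)/(u−d) = 0.5517.
Payoff layer (t=1): V(1,0)=9.3700, V(1,1)=0.0000
(0,0): S=64.0000. Δ = (V_up−V_dn)/(S_up−S_dn) = (0.0000−9.3700)/(78.7200−60.1600) = -0.5048. V = [p*·0.0000 + (1−p*)·9.3700]/1.1 = 3.8185. B = V − Δ·S = 36.1288.
Check: Δ(0,0)·S0 + B(0,0) = 3.8185 = V0.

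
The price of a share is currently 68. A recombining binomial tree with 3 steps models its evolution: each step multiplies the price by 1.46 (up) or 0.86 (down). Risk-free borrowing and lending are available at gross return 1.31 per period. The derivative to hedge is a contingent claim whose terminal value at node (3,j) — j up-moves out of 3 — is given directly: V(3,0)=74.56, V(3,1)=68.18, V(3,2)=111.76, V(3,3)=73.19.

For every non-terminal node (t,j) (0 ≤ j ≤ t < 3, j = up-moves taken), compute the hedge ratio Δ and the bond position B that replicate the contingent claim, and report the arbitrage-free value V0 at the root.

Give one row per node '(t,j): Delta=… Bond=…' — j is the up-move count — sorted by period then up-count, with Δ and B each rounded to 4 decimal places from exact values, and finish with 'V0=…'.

The replicating-portfolio and risk-neutral prices coincide; use p* = (1.31−0.86)/(1.46−0.86) = 0.7500 for the latter.
Payoff layer (t=3): V(3,0)=74.5600, V(3,1)=68.1800, V(3,2)=111.7600, V(3,3)=73.1900
  t=2,j=0: stock 50.2928 → up 73.4275 (V=68.1800), down 43.2518 (V=74.5600). Price 53.2634; hedge Δ=-0.2114, bond B=63.8967.
  t=2,j=1: stock 85.3808 → up 124.6560 (V=111.7600), down 73.4275 (V=68.1800). Price 76.9962; hedge Δ=0.8507, bond B=4.3628.
  t=2,j=2: stock 144.9488 → up 211.6252 (V=73.1900), down 124.6560 (V=111.7600). Price 63.2309; hedge Δ=-0.4435, bond B=127.5142.
  t=1,j=0: stock 58.4800 → up 85.3808 (V=76.9962), down 50.2928 (V=53.2634). Price 54.2465; hedge Δ=0.6764, bond B=14.6918.
  t=1,j=1: stock 99.2800 → up 144.9488 (V=63.2309), down 85.3808 (V=76.9962). Price 50.8948; hedge Δ=-0.2311, bond B=73.8369.
  t=0,j=0: stock 68.0000 → up 99.2800 (V=50.8948), down 58.4800 (V=54.2465). Price 39.4907; hedge Δ=-0.0821, bond B=45.0768.
The time-0 hedge costs 39.4907, which is the no-arbitrage price.

(0,0): Delta=-0.0821 Bond=45.0768
(1,0): Delta=0.6764 Bond=14.6918
(1,1): Delta=-0.2311 Bond=73.8369
(2,0): Delta=-0.2114 Bond=63.8967
(2,1): Delta=0.8507 Bond=4.3628
(2,2): Delta=-0.4435 Bond=127.5142
V0=39.4907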